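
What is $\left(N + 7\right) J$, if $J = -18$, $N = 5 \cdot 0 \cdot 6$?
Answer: $-126$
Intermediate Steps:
$N = 0$ ($N = 0 \cdot 6 = 0$)
$\left(N + 7\right) J = \left(0 + 7\right) \left(-18\right) = 7 \left(-18\right) = -126$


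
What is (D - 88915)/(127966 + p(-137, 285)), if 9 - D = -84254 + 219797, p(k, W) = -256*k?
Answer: -224449/163038 ≈ -1.3767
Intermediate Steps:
D = -135534 (D = 9 - (-84254 + 219797) = 9 - 1*135543 = 9 - 135543 = -135534)
(D - 88915)/(127966 + p(-137, 285)) = (-135534 - 88915)/(127966 - 256*(-137)) = -224449/(127966 + 35072) = -224449/163038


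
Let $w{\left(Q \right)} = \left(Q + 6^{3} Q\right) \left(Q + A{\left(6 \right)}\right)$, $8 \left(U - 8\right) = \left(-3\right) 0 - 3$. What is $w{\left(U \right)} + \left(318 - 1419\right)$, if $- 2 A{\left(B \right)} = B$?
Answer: $\frac{419305}{64} \approx 6551.6$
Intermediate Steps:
$A{\left(B \right)} = - \frac{B}{2}$
$U = \frac{61}{8}$ ($U = 8 + \frac{\left(-3\right) 0 - 3}{8} = 8 + \frac{0 - 3}{8} = 8 + \frac{1}{8} \left(-3\right) = 8 - \frac{3}{8} = \frac{61}{8} \approx 7.625$)
$w{\left(Q \right)} = 217 Q \left(-3 + Q\right)$ ($w{\left(Q \right)} = \left(Q + 6^{3} Q\right) \left(Q - 3\right) = \left(Q + 216 Q\right) \left(Q - 3\right) = 217 Q \left(-3 + Q\right)$)
$w{\left(U \right)} + \left(318 - 1419\right) = 217 \cdot \frac{61}{8} \left(-3 + \frac{61}{8}\right) + \left(318 - 1419\right) = 217 \cdot \frac{61}{8} \cdot \frac{37}{8} - 1101 = \frac{489769}{64} - 1101 = \frac{419305}{64}$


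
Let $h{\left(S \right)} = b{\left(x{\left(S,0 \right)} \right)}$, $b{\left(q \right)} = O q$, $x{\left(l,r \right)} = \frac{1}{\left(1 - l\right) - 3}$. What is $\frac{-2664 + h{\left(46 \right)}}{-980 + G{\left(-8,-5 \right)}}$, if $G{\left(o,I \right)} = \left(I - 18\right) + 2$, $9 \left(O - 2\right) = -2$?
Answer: $\frac{503}{189} \approx 2.6614$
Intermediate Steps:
$O = \frac{16}{9}$ ($O = 2 + \frac{1}{9} \left(-2\right) = 2 - \frac{2}{9} = \frac{16}{9} \approx 1.7778$)
$x{\left(l,r \right)} = \frac{1}{-2 - l}$
$b{\left(q \right)} = \frac{16 q}{9}$
$h{\left(S \right)} = - \frac{16}{9 \left(2 + S\right)}$ ($h{\left(S \right)} = \frac{16 \left(- \frac{1}{2 + S}\right)}{9} = - \frac{16}{9 \left(2 + S\right)}$)
$G{\left(o,I \right)} = -16 + I$ ($G{\left(o,I \right)} = \left(-18 + I\right) + 2 = -16 + I$)
$\frac{-2664 + h{\left(46 \right)}}{-980 + G{\left(-8,-5 \right)}} = \frac{-2664 - \frac{16}{18 + 9 \cdot 46}}{-980 - 21} = \frac{-2664 - \frac{16}{18 + 414}}{-980 - 21} = \frac{-2664 - \frac{16}{432}}{-1001} = \left(-2664 - \frac{1}{27}\right) \left(- \frac{1}{1001}\right) = \left(- \frac{71929}{27}\right) \left(- \frac{1}{1001}\right) = \frac{503}{189}$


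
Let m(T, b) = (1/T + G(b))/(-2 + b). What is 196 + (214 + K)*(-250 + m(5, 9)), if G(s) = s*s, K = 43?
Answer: -305364/5 ≈ -61073.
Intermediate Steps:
G(s) = s**2
m(T, b) = (1/T + b**2)/(-2 + b)
196 + (214 + K)*(-250 + m(5, 9)) = 196 + (214 + 43)*(-250 + (1 + 5*9**2)/(5*(-2 + 9))) = 196 + 257*(-250 + (1/5)*(1 + 5*81)/7) = 196 + 257*(-250 + (1/5)*(1/7)*(1 + 405)) = 196 + 257*(-250 + (1/5)*(1/7)*406) = 196 + 257*(-250 + 58/5) = 196 + 257*(-1192/5) = 196 - 306344/5 = -305364/5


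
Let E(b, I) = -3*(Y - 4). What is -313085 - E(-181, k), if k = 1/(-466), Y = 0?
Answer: -313097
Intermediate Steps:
k = -1/466 ≈ -0.0021459
E(b, I) = 12 (E(b, I) = -3*(0 - 4) = -3*(-4) = 12)
-313085 - E(-181, k) = -313085 - 1*12 = -313085 - 12 = -313097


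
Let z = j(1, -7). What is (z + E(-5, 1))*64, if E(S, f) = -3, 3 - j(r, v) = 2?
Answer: -128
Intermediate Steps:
j(r, v) = 1 (j(r, v) = 3 - 1*2 = 3 - 2 = 1)
z = 1
(z + E(-5, 1))*64 = (1 - 3)*64 = -2*64 = -128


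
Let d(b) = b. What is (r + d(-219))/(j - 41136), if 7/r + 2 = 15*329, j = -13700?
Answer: 270080/67626497 ≈ 0.0039937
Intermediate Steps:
r = 7/4933 (r = 7/(-2 + 15*329) = 7/(-2 + 4935) = 7/4933 ≈ 0.0014190)
(r + d(-219))/(j - 41136) = (7/4933 - 219)/(-13700 - 41136) = -1080320/4933/(-54836) = -1080320/4933*(-1/54836) = 270080/67626497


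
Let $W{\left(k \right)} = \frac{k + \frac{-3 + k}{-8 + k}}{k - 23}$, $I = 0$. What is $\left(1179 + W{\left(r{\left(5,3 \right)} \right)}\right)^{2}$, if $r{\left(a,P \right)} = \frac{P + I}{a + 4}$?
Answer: $\frac{3400000400281}{2446096} \approx 1.39 \cdot 10^{6}$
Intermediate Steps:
$r{\left(a,P \right)} = \frac{P}{4 + a}$ ($r{\left(a,P \right)} = \frac{P + 0}{a + 4} = \frac{P}{4 + a}$)
$W{\left(k \right)} = \frac{k + \frac{-3 + k}{-8 + k}}{-23 + k}$
$\left(1179 + W{\left(r{\left(5,3 \right)} \right)}\right)^{2} = \left(1179 + \frac{-3 + \left(\frac{3}{4 + 5}\right)^{2} - 7 \frac{3}{4 + 5}}{184 + \left(\frac{3}{4 + 5}\right)^{2} - 31 \frac{3}{4 + 5}}\right)^{2} = \left(1179 + \frac{-3 + \left(\frac{3}{9}\right)^{2} - 7 \cdot \frac{3}{9}}{184 + \left(\frac{3}{9}\right)^{2} - 31 \cdot \frac{3}{9}}\right)^{2} = \left(1179 + \frac{-3 + \left(3 \cdot \frac{1}{9}\right)^{2} - 7 \cdot 3 \cdot \frac{1}{9}}{184 + \left(3 \cdot \frac{1}{9}\right)^{2} - 31 \cdot 3 \cdot \frac{1}{9}}\right)^{2} = \left(1179 + \frac{-3 + \left(\frac{1}{3}\right)^{2} - \frac{7}{3}}{184 + \left(\frac{1}{3}\right)^{2} - \frac{31}{3}}\right)^{2} = \left(1179 + \frac{-3 + \frac{1}{9} - \frac{7}{3}}{184 + \frac{1}{9} - \frac{31}{3}}\right)^{2} = \left(1179 + \frac{1}{\frac{1564}{9}} \left(- \frac{47}{9}\right)\right)^{2} = \left(1179 + \frac{9}{1564} \left(- \frac{47}{9}\right)\right)^{2} = \left(1179 - \frac{47}{1564}\right)^{2} = \left(\frac{1843909}{1564}\right)^{2} = \frac{3400000400281}{2446096}$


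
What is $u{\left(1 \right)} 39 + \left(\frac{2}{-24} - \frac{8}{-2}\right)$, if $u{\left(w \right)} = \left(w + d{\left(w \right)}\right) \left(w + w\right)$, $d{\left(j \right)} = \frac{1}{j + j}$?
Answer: $\frac{1451}{12} \approx 120.92$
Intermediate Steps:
$d{\left(j \right)} = \frac{1}{2 j}$
$u{\left(w \right)} = 2 w \left(w + \frac{1}{2 w}\right)$ ($u{\left(w \right)} = \left(w + \frac{1}{2 w}\right) \left(w + w\right) = \left(w + \frac{1}{2 w}\right) 2 w = 2 w \left(w + \frac{1}{2 w}\right)$)
$u{\left(1 \right)} 39 + \left(\frac{2}{-24} - \frac{8}{-2}\right) = \left(1 + 2 \cdot 1^{2}\right) 39 + \left(\frac{2}{-24} - \frac{8}{-2}\right) = \left(1 + 2 \cdot 1\right) 39 + \left(2 \left(- \frac{1}{24}\right) - -4\right) = \left(1 + 2\right) 39 + \left(- \frac{1}{12} + 4\right) = 3 \cdot 39 + \frac{47}{12} = 117 + \frac{47}{12} = \frac{1451}{12}$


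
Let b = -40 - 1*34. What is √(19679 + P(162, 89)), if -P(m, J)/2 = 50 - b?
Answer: 3*√2159 ≈ 139.40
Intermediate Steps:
b = -74 (b = -40 - 34 = -74)
P(m, J) = -248 (P(m, J) = -2*(50 - 1*(-74)) = -2*(50 + 74) = -2*124 = -248)
√(19679 + P(162, 89)) = √(19679 - 248) = √19431 = 3*√2159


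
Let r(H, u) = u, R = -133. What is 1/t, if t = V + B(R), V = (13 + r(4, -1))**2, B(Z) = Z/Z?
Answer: 1/145 ≈ 0.0068966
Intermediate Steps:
B(Z) = 1
V = 144 (V = (13 - 1)**2 = 12**2 = 144)
t = 145 (t = 144 + 1 = 145)
1/t = 1/145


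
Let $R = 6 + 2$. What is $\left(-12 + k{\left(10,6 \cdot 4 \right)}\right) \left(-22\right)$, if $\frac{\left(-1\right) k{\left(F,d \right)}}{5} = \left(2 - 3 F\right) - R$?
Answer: $-3696$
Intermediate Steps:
$R = 8$
$k{\left(F,d \right)} = 30 + 15 F$ ($k{\left(F,d \right)} = - 5 \left(\left(2 - 3 F\right) - 8\right) = - 5 \left(-6 - 3 F\right) = 30 + 15 F$)
$\left(-12 + k{\left(10,6 \cdot 4 \right)}\right) \left(-22\right) = \left(-12 + \left(30 + 15 \cdot 10\right)\right) \left(-22\right) = \left(-12 + \left(30 + 150\right)\right) \left(-22\right) = \left(-12 + 180\right) \left(-22\right) = 168 \left(-22\right) = -3696$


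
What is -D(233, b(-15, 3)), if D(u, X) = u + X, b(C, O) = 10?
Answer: -243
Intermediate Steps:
D(u, X) = X + u
-D(233, b(-15, 3)) = -(10 + 233) = -1*243 = -243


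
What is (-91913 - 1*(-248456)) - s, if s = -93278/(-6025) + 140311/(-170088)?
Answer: 160407146753911/1024780200 ≈ 1.5653e+5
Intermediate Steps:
s = 15020094689/1024780200 (s = -93278*(-1/6025) + 140311*(-1/170088) = 93278/6025 - 140311/170088 = 15020094689/1024780200 ≈ 14.657)
(-91913 - 1*(-248456)) - s = (-91913 - 1*(-248456)) - 1*15020094689/1024780200 = (-91913 + 248456) - 15020094689/1024780200 = 156543 - 15020094689/1024780200 = 160407146753911/1024780200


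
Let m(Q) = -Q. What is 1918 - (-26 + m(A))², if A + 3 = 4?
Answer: 1189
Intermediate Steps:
A = 1 (A = -3 + 4 = 1)
1918 - (-26 + m(A))² = 1918 - (-26 - 1*1)² = 1918 - (-26 - 1)² = 1918 - 1*(-27)² = 1918 - 1*729 = 1918 - 729 = 1189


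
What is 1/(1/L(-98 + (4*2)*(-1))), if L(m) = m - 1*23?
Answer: -129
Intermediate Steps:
L(m) = -23 + m (L(m) = m - 23 = -23 + m)
1/(1/L(-98 + (4*2)*(-1))) = 1/(1/(-23 + (-98 + (4*2)*(-1)))) = 1/(1/(-23 + (-98 + 8*(-1)))) = 1/(1/(-23 + (-98 - 8))) = 1/(1/(-23 - 106)) = 1/(1/(-129)) = 1/(-1/129) = -129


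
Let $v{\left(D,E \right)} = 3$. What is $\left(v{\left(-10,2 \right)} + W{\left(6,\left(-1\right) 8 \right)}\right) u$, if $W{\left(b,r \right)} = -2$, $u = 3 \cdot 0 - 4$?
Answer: $-4$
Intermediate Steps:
$u = -4$ ($u = 0 - 4 = -4$)
$\left(v{\left(-10,2 \right)} + W{\left(6,\left(-1\right) 8 \right)}\right) u = \left(3 - 2\right) \left(-4\right) = 1 \left(-4\right) = -4$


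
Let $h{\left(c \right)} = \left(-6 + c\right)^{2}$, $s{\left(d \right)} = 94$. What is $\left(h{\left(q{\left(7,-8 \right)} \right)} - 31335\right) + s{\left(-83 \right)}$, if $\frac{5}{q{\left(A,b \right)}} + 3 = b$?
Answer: $- \frac{3775120}{121} \approx -31199.0$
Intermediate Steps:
$q{\left(A,b \right)} = \frac{5}{-3 + b}$
$\left(h{\left(q{\left(7,-8 \right)} \right)} - 31335\right) + s{\left(-83 \right)} = \left(\left(-6 + \frac{5}{-3 - 8}\right)^{2} - 31335\right) + 94 = \left(\left(-6 + \frac{5}{-11}\right)^{2} - 31335\right) + 94 = \left(\left(-6 + 5 \left(- \frac{1}{11}\right)\right)^{2} - 31335\right) + 94 = \left(\left(-6 - \frac{5}{11}\right)^{2} - 31335\right) + 94 = \left(\left(- \frac{71}{11}\right)^{2} - 31335\right) + 94 = \left(\frac{5041}{121} - 31335\right) + 94 = - \frac{3786494}{121} + 94 = - \frac{3775120}{121}$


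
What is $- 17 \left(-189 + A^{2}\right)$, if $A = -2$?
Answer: $3145$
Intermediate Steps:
$- 17 \left(-189 + A^{2}\right) = - 17 \left(-189 + \left(-2\right)^{2}\right) = - 17 \left(-189 + 4\right) = \left(-17\right) \left(-185\right) = 3145$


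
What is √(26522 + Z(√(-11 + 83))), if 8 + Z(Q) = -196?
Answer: √26318 ≈ 162.23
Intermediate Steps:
Z(Q) = -204 (Z(Q) = -8 - 196 = -204)
√(26522 + Z(√(-11 + 83))) = √(26522 - 204) = √26318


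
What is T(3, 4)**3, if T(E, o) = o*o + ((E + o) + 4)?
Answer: 19683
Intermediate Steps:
T(E, o) = 4 + E + o + o**2 (T(E, o) = o**2 + (4 + E + o) = 4 + E + o + o**2)
T(3, 4)**3 = (4 + 3 + 4 + 4**2)**3 = (4 + 3 + 4 + 16)**3 = 27**3 = 19683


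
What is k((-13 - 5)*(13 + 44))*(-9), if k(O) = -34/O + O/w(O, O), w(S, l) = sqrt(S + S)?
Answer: -17/57 - 27*I*sqrt(57) ≈ -0.29825 - 203.85*I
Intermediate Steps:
w(S, l) = sqrt(2)*sqrt(S) (w(S, l) = sqrt(2*S) = sqrt(2)*sqrt(S))
k(O) = -34/O + sqrt(2)*sqrt(O)/2 (k(O) = -34/O + O/((sqrt(2)*sqrt(O))) = -34/O + O*(sqrt(2)/(2*sqrt(O))) = -34/O + sqrt(2)*sqrt(O)/2)
k((-13 - 5)*(13 + 44))*(-9) = ((-68 + sqrt(2)*((-13 - 5)*(13 + 44))**(3/2))/(2*(((-13 - 5)*(13 + 44)))))*(-9) = ((-68 + sqrt(2)*(-18*57)**(3/2))/(2*((-18*57))))*(-9) = ((1/2)*(-68 + sqrt(2)*(-1026)**(3/2))/(-1026))*(-9) = ((1/2)*(-1/1026)*(-68 + sqrt(2)*(-3078*I*sqrt(114))))*(-9) = ((1/2)*(-1/1026)*(-68 - 6156*I*sqrt(57)))*(-9) = (17/513 + 3*I*sqrt(57))*(-9) = -17/57 - 27*I*sqrt(57)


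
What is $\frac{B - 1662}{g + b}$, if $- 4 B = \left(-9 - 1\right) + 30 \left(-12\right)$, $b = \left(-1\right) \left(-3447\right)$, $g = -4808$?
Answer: $\frac{3139}{2722} \approx 1.1532$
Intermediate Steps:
$b = 3447$
$B = \frac{185}{2}$ ($B = - \frac{\left(-9 - 1\right) + 30 \left(-12\right)}{4} = - \frac{-10 - 360}{4} = \left(- \frac{1}{4}\right) \left(-370\right) = \frac{185}{2} \approx 92.5$)
$\frac{B - 1662}{g + b} = \frac{\frac{185}{2} - 1662}{-4808 + 3447} = - \frac{3139}{2 \left(-1361\right)} = \left(- \frac{3139}{2}\right) \left(- \frac{1}{1361}\right) = \frac{3139}{2722}$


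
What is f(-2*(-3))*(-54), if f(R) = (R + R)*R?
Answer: -3888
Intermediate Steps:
f(R) = 2*R**2 (f(R) = (2*R)*R = 2*R**2)
f(-2*(-3))*(-54) = (2*(-2*(-3))**2)*(-54) = (2*6**2)*(-54) = (2*36)*(-54) = 72*(-54) = -3888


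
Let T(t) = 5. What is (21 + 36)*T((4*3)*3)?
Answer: 285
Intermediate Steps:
(21 + 36)*T((4*3)*3) = (21 + 36)*5 = 57*5 = 285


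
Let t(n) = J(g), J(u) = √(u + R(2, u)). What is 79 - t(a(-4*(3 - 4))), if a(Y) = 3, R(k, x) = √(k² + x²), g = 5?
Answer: 79 - √(5 + √29) ≈ 75.777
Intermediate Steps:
J(u) = √(u + √(4 + u²)) (J(u) = √(u + √(2² + u²)) = √(u + √(4 + u²)))
t(n) = √(5 + √29) (t(n) = √(5 + √(4 + 5²)) = √(5 + √(4 + 25)) = √(5 + √29))
79 - t(a(-4*(3 - 4))) = 79 - √(5 + √29)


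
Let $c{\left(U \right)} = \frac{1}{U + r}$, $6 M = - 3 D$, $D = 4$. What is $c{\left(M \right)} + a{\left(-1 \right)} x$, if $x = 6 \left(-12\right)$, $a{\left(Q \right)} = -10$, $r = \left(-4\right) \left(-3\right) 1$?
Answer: $\frac{7201}{10} \approx 720.1$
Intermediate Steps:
$r = 12$ ($r = 12 \cdot 1 = 12$)
$M = -2$ ($M = \frac{\left(-3\right) 4}{6} = \frac{1}{6} \left(-12\right) = -2$)
$x = -72$
$c{\left(U \right)} = \frac{1}{12 + U}$ ($c{\left(U \right)} = \frac{1}{U + 12} = \frac{1}{12 + U}$)
$c{\left(M \right)} + a{\left(-1 \right)} x = \frac{1}{12 - 2} - -720 = \frac{1}{10} + 720 = \frac{7201}{10}$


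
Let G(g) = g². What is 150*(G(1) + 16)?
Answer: 2550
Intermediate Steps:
150*(G(1) + 16) = 150*(1² + 16) = 150*(1 + 16) = 150*17 = 2550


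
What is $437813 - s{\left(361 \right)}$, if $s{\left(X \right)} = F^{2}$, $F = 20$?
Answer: $437413$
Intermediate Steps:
$s{\left(X \right)} = 400$ ($s{\left(X \right)} = 20^{2} = 400$)
$437813 - s{\left(361 \right)} = 437813 - 400 = 437413$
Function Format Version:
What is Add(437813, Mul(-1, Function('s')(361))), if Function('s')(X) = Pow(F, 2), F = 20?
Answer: 437413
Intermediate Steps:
Function('s')(X) = 400 (Function('s')(X) = Pow(20, 2) = 400)
Add(437813, Mul(-1, Function('s')(361))) = Add(437813, Mul(-1, 400)) = Add(437813, -400) = 437413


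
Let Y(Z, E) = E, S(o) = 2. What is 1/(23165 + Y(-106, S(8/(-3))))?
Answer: 1/23167 ≈ 4.3165e-5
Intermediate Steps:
1/(23165 + Y(-106, S(8/(-3)))) = 1/(23165 + 2) = 1/23167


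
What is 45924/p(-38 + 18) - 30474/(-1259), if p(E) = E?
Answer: -14302209/6295 ≈ -2272.0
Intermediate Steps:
45924/p(-38 + 18) - 30474/(-1259) = 45924/(-38 + 18) - 30474/(-1259) = 45924/(-20) - 30474*(-1/1259) = 45924*(-1/20) + 30474/1259 = -11481/5 + 30474/1259 = -14302209/6295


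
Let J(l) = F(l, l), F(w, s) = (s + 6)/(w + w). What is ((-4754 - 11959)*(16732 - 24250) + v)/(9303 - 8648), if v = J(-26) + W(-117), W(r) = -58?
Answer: 1633427593/8515 ≈ 1.9183e+5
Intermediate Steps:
F(w, s) = (6 + s)/(2*w) (F(w, s) = (6 + s)/((2*w)) = (6 + s)*(1/(2*w)) = (6 + s)/(2*w))
J(l) = (6 + l)/(2*l)
v = -749/13 (v = (½)*(6 - 26)/(-26) - 58 = (½)*(-1/26)*(-20) - 58 = 5/13 - 58 = -749/13 ≈ -57.615)
((-4754 - 11959)*(16732 - 24250) + v)/(9303 - 8648) = ((-4754 - 11959)*(16732 - 24250) - 749/13)/(9303 - 8648) = (-16713*(-7518) - 749/13)/655 = (125648334 - 749/13)*(1/655) = (1633427593/13)*(1/655) = 1633427593/8515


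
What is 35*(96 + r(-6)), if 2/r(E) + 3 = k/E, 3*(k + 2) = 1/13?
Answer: 416724/125 ≈ 3333.8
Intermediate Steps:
k = -77/39 (k = -2 + (⅓)/13 = -2 + (⅓)*(1/13) = -2 + 1/39 = -77/39 ≈ -1.9744)
r(E) = 2/(-3 - 77/(39*E))
35*(96 + r(-6)) = 35*(96 - 78*(-6)/(77 + 117*(-6))) = 35*(96 - 78*(-6)/(77 - 702)) = 35*(96 - 78*(-6)/(-625)) = 35*(96 - 78*(-6)*(-1/625)) = 35*(96 - 468/625) = 35*(59532/625) = 416724/125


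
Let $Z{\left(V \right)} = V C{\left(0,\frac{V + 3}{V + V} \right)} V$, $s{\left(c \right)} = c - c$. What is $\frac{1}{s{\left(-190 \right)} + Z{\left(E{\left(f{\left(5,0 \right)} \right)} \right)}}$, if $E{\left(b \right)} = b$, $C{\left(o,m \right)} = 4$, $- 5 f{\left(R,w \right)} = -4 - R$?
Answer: $\frac{25}{324} \approx 0.07716$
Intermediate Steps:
$f{\left(R,w \right)} = \frac{4}{5} + \frac{R}{5}$ ($f{\left(R,w \right)} = - \frac{-4 - R}{5} = \frac{4}{5} + \frac{R}{5}$)
$s{\left(c \right)} = 0$
$Z{\left(V \right)} = 4 V^{2}$ ($Z{\left(V \right)} = V 4 V = 4 V V = 4 V^{2}$)
$\frac{1}{s{\left(-190 \right)} + Z{\left(E{\left(f{\left(5,0 \right)} \right)} \right)}} = \frac{1}{0 + 4 \left(\frac{4}{5} + \frac{1}{5} \cdot 5\right)^{2}} = \frac{1}{0 + 4 \left(\frac{4}{5} + 1\right)^{2}} = \frac{1}{0 + 4 \left(\frac{9}{5}\right)^{2}} = \frac{1}{0 + 4 \cdot \frac{81}{25}} = \frac{1}{0 + \frac{324}{25}} = \frac{1}{\frac{324}{25}} = \frac{25}{324}$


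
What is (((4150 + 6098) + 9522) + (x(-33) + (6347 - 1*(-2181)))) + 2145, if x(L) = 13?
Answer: 30456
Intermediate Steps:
(((4150 + 6098) + 9522) + (x(-33) + (6347 - 1*(-2181)))) + 2145 = (((4150 + 6098) + 9522) + (13 + (6347 - 1*(-2181)))) + 2145 = ((10248 + 9522) + (13 + (6347 + 2181))) + 2145 = (19770 + (13 + 8528)) + 2145 = (19770 + 8541) + 2145 = 28311 + 2145 = 30456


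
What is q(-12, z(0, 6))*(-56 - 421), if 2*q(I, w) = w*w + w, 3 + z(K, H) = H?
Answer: -2862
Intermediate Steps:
z(K, H) = -3 + H
q(I, w) = w/2 + w²/2 (q(I, w) = (w*w + w)/2 = (w² + w)/2 = (w + w²)/2 = w/2 + w²/2)
q(-12, z(0, 6))*(-56 - 421) = ((-3 + 6)*(1 + (-3 + 6))/2)*(-56 - 421) = ((½)*3*(1 + 3))*(-477) = ((½)*3*4)*(-477) = 6*(-477) = -2862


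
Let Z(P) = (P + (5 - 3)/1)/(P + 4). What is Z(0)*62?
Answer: 31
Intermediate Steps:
Z(P) = (2 + P)/(4 + P) (Z(P) = (P + 2*1)/(4 + P) = (P + 2)/(4 + P) = (2 + P)/(4 + P))
Z(0)*62 = ((2 + 0)/(4 + 0))*62 = (2/4)*62 = ((1/4)*2)*62 = (1/2)*62 = 31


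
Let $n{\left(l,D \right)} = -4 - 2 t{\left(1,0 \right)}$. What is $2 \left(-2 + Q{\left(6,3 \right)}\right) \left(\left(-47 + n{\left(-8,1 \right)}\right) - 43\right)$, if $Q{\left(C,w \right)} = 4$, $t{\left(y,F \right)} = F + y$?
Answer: $-384$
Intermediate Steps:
$n{\left(l,D \right)} = -6$ ($n{\left(l,D \right)} = -4 - 2 \left(0 + 1\right) = -4 - 2 = -6$)
$2 \left(-2 + Q{\left(6,3 \right)}\right) \left(\left(-47 + n{\left(-8,1 \right)}\right) - 43\right) = 2 \left(-2 + 4\right) \left(\left(-47 - 6\right) - 43\right) = 2 \cdot 2 \left(-53 - 43\right) = 4 \left(-96\right) = -384$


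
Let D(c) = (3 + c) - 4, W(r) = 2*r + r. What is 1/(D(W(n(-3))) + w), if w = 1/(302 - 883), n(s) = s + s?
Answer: -581/11040 ≈ -0.052627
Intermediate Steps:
n(s) = 2*s
W(r) = 3*r
D(c) = -1 + c
w = -1/581 (w = 1/(-581) = -1/581 ≈ -0.0017212)
1/(D(W(n(-3))) + w) = 1/((-1 + 3*(2*(-3))) - 1/581) = 1/((-1 + 3*(-6)) - 1/581) = 1/((-1 - 18) - 1/581) = 1/(-19 - 1/581) = 1/(-11040/581) = -581/11040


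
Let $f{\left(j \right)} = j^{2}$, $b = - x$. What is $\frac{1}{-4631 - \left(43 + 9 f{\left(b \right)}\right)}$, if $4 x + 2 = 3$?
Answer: $- \frac{16}{74793} \approx -0.00021392$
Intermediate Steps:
$x = \frac{1}{4}$ ($x = - \frac{1}{2} + \frac{1}{4} \cdot 3 = - \frac{1}{2} + \frac{3}{4} = \frac{1}{4} \approx 0.25$)
$b = - \frac{1}{4}$ ($b = \left(-1\right) \frac{1}{4} = - \frac{1}{4} \approx -0.25$)
$\frac{1}{-4631 - \left(43 + 9 f{\left(b \right)}\right)} = \frac{1}{-4631 - \left(43 + 9 \left(- \frac{1}{4}\right)^{2}\right)} = \frac{1}{-4631 - \frac{697}{16}} = \frac{1}{- \frac{74793}{16}} = - \frac{16}{74793}$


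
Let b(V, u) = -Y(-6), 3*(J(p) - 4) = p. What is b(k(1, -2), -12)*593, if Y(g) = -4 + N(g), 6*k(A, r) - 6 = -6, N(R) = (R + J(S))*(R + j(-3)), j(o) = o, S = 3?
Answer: -2965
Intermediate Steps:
J(p) = 4 + p/3
N(R) = (-3 + R)*(5 + R) (N(R) = (R + (4 + (⅓)*3))*(R - 3) = (R + (4 + 1))*(-3 + R) = (R + 5)*(-3 + R) = (5 + R)*(-3 + R) = (-3 + R)*(5 + R))
k(A, r) = 0 (k(A, r) = 1 + (⅙)*(-6) = 1 - 1 = 0)
Y(g) = -19 + g² + 2*g (Y(g) = -4 + (-15 + g² + 2*g) = -19 + g² + 2*g)
b(V, u) = -5 (b(V, u) = -(-19 + (-6)² + 2*(-6)) = -(-19 + 36 - 12) = -1*5 = -5)
b(k(1, -2), -12)*593 = -5*593 = -2965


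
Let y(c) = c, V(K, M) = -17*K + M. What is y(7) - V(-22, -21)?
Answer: -346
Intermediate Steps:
V(K, M) = M - 17*K
y(7) - V(-22, -21) = 7 - (-21 - 17*(-22)) = 7 - (-21 + 374) = 7 - 1*353 = 7 - 353 = -346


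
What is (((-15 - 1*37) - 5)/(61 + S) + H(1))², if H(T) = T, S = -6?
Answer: 4/3025 ≈ 0.0013223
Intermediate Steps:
(((-15 - 1*37) - 5)/(61 + S) + H(1))² = (((-15 - 1*37) - 5)/(61 - 6) + 1)² = (((-15 - 37) - 5)/55 + 1)² = ((-52 - 5)*(1/55) + 1)² = (-57*1/55 + 1)² = (-57/55 + 1)² = (-2/55)² = 4/3025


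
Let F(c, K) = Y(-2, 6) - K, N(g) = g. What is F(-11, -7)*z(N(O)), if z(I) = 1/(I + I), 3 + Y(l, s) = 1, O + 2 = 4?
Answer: 5/4 ≈ 1.2500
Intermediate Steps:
O = 2 (O = -2 + 4 = 2)
Y(l, s) = -2 (Y(l, s) = -3 + 1 = -2)
F(c, K) = -2 - K
z(I) = 1/(2*I)
F(-11, -7)*z(N(O)) = (-2 - 1*(-7))*((½)/2) = (-2 + 7)*((½)*(½)) = 5*(¼) = 5/4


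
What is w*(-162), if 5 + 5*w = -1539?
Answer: 250128/5 ≈ 50026.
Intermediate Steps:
w = -1544/5 (w = -1 + (⅕)*(-1539) = -1 - 1539/5 = -1544/5 ≈ -308.80)
w*(-162) = -1544/5*(-162) = 250128/5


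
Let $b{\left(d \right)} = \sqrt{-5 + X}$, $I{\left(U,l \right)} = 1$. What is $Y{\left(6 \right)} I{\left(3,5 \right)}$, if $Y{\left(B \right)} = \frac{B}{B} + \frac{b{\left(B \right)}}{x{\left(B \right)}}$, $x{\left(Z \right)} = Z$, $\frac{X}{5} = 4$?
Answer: $1 + \frac{\sqrt{15}}{6} \approx 1.6455$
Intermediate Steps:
$X = 20$ ($X = 5 \cdot 4 = 20$)
$b{\left(d \right)} = \sqrt{15}$ ($b{\left(d \right)} = \sqrt{-5 + 20} = \sqrt{15}$)
$Y{\left(B \right)} = 1 + \frac{\sqrt{15}}{B}$ ($Y{\left(B \right)} = \frac{B}{B} + \frac{\sqrt{15}}{B} = 1 + \frac{\sqrt{15}}{B}$)
$Y{\left(6 \right)} I{\left(3,5 \right)} = \frac{6 + \sqrt{15}}{6} \cdot 1 = \left(1 + \frac{\sqrt{15}}{6}\right) 1 = 1 + \frac{\sqrt{15}}{6}$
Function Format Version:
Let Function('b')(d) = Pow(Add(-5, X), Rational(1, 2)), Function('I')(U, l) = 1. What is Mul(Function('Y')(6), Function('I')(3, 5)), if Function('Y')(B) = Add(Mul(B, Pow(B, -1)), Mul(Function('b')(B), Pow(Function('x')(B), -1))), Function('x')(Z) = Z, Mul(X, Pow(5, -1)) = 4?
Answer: Add(1, Mul(Rational(1, 6), Pow(15, Rational(1, 2)))) ≈ 1.6455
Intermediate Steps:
X = 20 (X = Mul(5, 4) = 20)
Function('b')(d) = Pow(15, Rational(1, 2)) (Function('b')(d) = Pow(Add(-5, 20), Rational(1, 2)) = Pow(15, Rational(1, 2)))
Function('Y')(B) = Add(1, Mul(Pow(15, Rational(1, 2)), Pow(B, -1))) (Function('Y')(B) = Add(Mul(B, Pow(B, -1)), Mul(Pow(15, Rational(1, 2)), Pow(B, -1))) = Add(1, Mul(Pow(15, Rational(1, 2)), Pow(B, -1))))
Mul(Function('Y')(6), Function('I')(3, 5)) = Mul(Mul(Pow(6, -1), Add(6, Pow(15, Rational(1, 2)))), 1) = Mul(Mul(Rational(1, 6), Add(6, Pow(15, Rational(1, 2)))), 1) = Mul(Add(1, Mul(Rational(1, 6), Pow(15, Rational(1, 2)))), 1) = Add(1, Mul(Rational(1, 6), Pow(15, Rational(1, 2))))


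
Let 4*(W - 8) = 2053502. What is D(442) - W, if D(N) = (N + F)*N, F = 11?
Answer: -626315/2 ≈ -3.1316e+5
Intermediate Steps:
W = 1026767/2 (W = 8 + (1/4)*2053502 = 8 + 1026751/2 = 1026767/2 ≈ 5.1338e+5)
D(N) = N*(11 + N) (D(N) = (N + 11)*N = (11 + N)*N = N*(11 + N))
D(442) - W = 442*(11 + 442) - 1*1026767/2 = 442*453 - 1026767/2 = 200226 - 1026767/2 = -626315/2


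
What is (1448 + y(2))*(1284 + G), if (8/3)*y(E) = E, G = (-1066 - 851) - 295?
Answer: -1344440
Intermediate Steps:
G = -2212 (G = -1917 - 295 = -2212)
y(E) = 3*E/8
(1448 + y(2))*(1284 + G) = (1448 + (3/8)*2)*(1284 - 2212) = (1448 + ¾)*(-928) = (5795/4)*(-928) = -1344440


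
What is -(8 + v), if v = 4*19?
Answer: -84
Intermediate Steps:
v = 76
-(8 + v) = -(8 + 76) = -1*84 = -84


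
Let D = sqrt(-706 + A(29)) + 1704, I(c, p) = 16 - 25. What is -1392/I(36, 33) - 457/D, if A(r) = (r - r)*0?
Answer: 672634612/4356483 + 457*I*sqrt(706)/2904322 ≈ 154.4 + 0.0041809*I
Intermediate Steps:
I(c, p) = -9
A(r) = 0 (A(r) = 0*0 = 0)
D = 1704 + I*sqrt(706) (D = sqrt(-706 + 0) + 1704 = sqrt(-706) + 1704 = I*sqrt(706) + 1704 = 1704 + I*sqrt(706) ≈ 1704.0 + 26.571*I)
-1392/I(36, 33) - 457/D = -1392/(-9) - 457/(1704 + I*sqrt(706)) = -1392*(-1/9) - 457/(1704 + I*sqrt(706)) = 464/3 - 457/(1704 + I*sqrt(706))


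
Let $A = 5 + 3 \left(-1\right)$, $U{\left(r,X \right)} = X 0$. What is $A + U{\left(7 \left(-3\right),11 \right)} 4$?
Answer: $2$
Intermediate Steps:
$U{\left(r,X \right)} = 0$
$A = 2$ ($A = 5 - 3 = 2$)
$A + U{\left(7 \left(-3\right),11 \right)} 4 = 2 + 0 \cdot 4 = 2 + 0 = 2$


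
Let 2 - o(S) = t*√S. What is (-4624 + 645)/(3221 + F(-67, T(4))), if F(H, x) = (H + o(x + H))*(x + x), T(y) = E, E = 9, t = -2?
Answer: -8160929/4281769 + 143244*I*√58/4281769 ≈ -1.906 + 0.25478*I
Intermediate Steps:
o(S) = 2 + 2*√S (o(S) = 2 - (-2)*√S = 2 + 2*√S)
T(y) = 9
F(H, x) = 2*x*(2 + H + 2*√(H + x)) (F(H, x) = (H + (2 + 2*√(x + H)))*(x + x) = (H + (2 + 2*√(H + x)))*(2*x) = (2 + H + 2*√(H + x))*(2*x) = 2*x*(2 + H + 2*√(H + x)))
(-4624 + 645)/(3221 + F(-67, T(4))) = (-4624 + 645)/(3221 + 2*9*(2 - 67 + 2*√(-67 + 9))) = -3979/(3221 + 2*9*(2 - 67 + 2*√(-58))) = -3979/(3221 + 2*9*(2 - 67 + 2*(I*√58))) = -3979/(3221 + 2*9*(2 - 67 + 2*I*√58)) = -3979/(3221 + 2*9*(-65 + 2*I*√58)) = -3979/(3221 + (-1170 + 36*I*√58)) = -3979/(2051 + 36*I*√58)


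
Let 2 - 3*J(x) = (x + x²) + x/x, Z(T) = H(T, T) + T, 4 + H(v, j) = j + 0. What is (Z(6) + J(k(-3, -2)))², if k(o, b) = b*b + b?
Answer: 361/9 ≈ 40.111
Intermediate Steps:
k(o, b) = b + b² (k(o, b) = b² + b = b + b²)
H(v, j) = -4 + j (H(v, j) = -4 + (j + 0) = -4 + j)
Z(T) = -4 + 2*T (Z(T) = (-4 + T) + T = -4 + 2*T)
J(x) = ⅓ - x/3 - x²/3 (J(x) = ⅔ - ((x + x²) + x/x)/3 = ⅔ - ((x + x²) + 1)/3 = ⅔ - (1 + x + x²)/3 = ⅔ + (-⅓ - x/3 - x²/3) = ⅓ - x/3 - x²/3)
(Z(6) + J(k(-3, -2)))² = ((-4 + 2*6) + (⅓ - (-2)*(1 - 2)/3 - 4*(1 - 2)²/3))² = ((-4 + 12) + (⅓ - (-2)*(-1)/3 - (-2*(-1))²/3))² = (8 + (⅓ - ⅓*2 - ⅓*2²))² = (8 + (⅓ - ⅔ - ⅓*4))² = (8 + (⅓ - ⅔ - 4/3))² = (8 - 5/3)² = (19/3)² = 361/9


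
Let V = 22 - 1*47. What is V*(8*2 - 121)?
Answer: 2625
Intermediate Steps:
V = -25 (V = 22 - 47 = -25)
V*(8*2 - 121) = -25*(8*2 - 121) = -25*(16 - 121) = -25*(-105) = 2625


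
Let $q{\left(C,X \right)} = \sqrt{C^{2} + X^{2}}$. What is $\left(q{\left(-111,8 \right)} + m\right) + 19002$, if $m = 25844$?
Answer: $44846 + \sqrt{12385} \approx 44957.0$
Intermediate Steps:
$\left(q{\left(-111,8 \right)} + m\right) + 19002 = \left(\sqrt{\left(-111\right)^{2} + 8^{2}} + 25844\right) + 19002 = \left(\sqrt{12321 + 64} + 25844\right) + 19002 = \left(\sqrt{12385} + 25844\right) + 19002 = \left(25844 + \sqrt{12385}\right) + 19002 = 44846 + \sqrt{12385}$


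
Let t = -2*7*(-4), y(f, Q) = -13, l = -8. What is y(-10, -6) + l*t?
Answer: -461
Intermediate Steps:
t = 56 (t = -14*(-4) = 56)
y(-10, -6) + l*t = -13 - 8*56 = -13 - 448 = -461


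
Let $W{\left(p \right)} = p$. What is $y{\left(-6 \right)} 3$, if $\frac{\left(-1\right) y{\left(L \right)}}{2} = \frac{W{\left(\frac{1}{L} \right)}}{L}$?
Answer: $- \frac{1}{6} \approx -0.16667$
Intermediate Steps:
$y{\left(L \right)} = - \frac{2}{L^{2}}$ ($y{\left(L \right)} = - 2 \frac{1}{L L} = - \frac{2}{L^{2}}$)
$y{\left(-6 \right)} 3 = - \frac{2}{36} \cdot 3 = \left(-2\right) \frac{1}{36} \cdot 3 = \left(- \frac{1}{18}\right) 3 = - \frac{1}{6}$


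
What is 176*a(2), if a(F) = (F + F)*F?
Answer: 1408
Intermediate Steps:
a(F) = 2*F² (a(F) = (2*F)*F = 2*F²)
176*a(2) = 176*(2*2²) = 176*(2*4) = 176*8 = 1408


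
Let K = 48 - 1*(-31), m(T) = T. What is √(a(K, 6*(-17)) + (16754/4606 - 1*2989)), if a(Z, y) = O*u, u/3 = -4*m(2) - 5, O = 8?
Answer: I*√356909822/329 ≈ 57.423*I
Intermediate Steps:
K = 79 (K = 48 + 31 = 79)
u = -39 (u = 3*(-4*2 - 5) = 3*(-8 - 5) = 3*(-13) = -39)
a(Z, y) = -312 (a(Z, y) = 8*(-39) = -312)
√(a(K, 6*(-17)) + (16754/4606 - 1*2989)) = √(-312 + (16754/4606 - 1*2989)) = √(-312 + (16754*(1/4606) - 2989)) = √(-312 + (8377/2303 - 2989)) = √(-312 - 6875290/2303) = √(-7593826/2303) = I*√356909822/329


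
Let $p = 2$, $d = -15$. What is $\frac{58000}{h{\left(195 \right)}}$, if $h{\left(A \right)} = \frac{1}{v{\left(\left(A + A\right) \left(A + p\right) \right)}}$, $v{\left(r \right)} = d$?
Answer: $-870000$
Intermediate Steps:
$v{\left(r \right)} = -15$
$h{\left(A \right)} = - \frac{1}{15}$ ($h{\left(A \right)} = \frac{1}{-15} = - \frac{1}{15}$)
$\frac{58000}{h{\left(195 \right)}} = \frac{58000}{- \frac{1}{15}} = 58000 \left(-15\right) = -870000$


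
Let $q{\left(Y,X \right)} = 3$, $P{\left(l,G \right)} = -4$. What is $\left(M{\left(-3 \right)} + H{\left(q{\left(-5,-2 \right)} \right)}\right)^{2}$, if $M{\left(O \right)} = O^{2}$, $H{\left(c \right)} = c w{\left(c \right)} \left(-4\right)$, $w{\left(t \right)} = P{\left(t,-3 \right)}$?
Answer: $3249$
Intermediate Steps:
$w{\left(t \right)} = -4$
$H{\left(c \right)} = 16 c$ ($H{\left(c \right)} = c \left(-4\right) \left(-4\right) = - 4 c \left(-4\right) = 16 c$)
$\left(M{\left(-3 \right)} + H{\left(q{\left(-5,-2 \right)} \right)}\right)^{2} = \left(\left(-3\right)^{2} + 16 \cdot 3\right)^{2} = \left(9 + 48\right)^{2} = 57^{2} = 3249$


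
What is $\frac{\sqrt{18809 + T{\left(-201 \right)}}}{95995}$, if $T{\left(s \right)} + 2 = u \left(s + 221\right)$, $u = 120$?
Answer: $\frac{\sqrt{21207}}{95995} \approx 0.001517$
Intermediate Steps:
$T{\left(s \right)} = 26518 + 120 s$ ($T{\left(s \right)} = -2 + 120 \left(s + 221\right) = -2 + 120 \left(221 + s\right) = -2 + \left(26520 + 120 s\right) = 26518 + 120 s$)
$\frac{\sqrt{18809 + T{\left(-201 \right)}}}{95995} = \frac{\sqrt{18809 + \left(26518 + 120 \left(-201\right)\right)}}{95995} = \sqrt{18809 + \left(26518 - 24120\right)} \frac{1}{95995} = \sqrt{18809 + 2398} \cdot \frac{1}{95995} = \sqrt{21207} \cdot \frac{1}{95995} = \frac{\sqrt{21207}}{95995}$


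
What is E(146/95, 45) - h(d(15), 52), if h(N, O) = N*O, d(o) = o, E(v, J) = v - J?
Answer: -78229/95 ≈ -823.46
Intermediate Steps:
E(146/95, 45) - h(d(15), 52) = (146/95 - 1*45) - 15*52 = (146*(1/95) - 45) - 1*780 = (146/95 - 45) - 780 = -4129/95 - 780 = -78229/95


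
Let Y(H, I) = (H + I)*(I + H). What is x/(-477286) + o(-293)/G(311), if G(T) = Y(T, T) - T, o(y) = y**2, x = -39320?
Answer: 28087288087/92252940439 ≈ 0.30446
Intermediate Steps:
Y(H, I) = (H + I)**2 (Y(H, I) = (H + I)*(H + I) = (H + I)**2)
G(T) = -T + 4*T**2 (G(T) = (T + T)**2 - T = (2*T)**2 - T = 4*T**2 - T = -T + 4*T**2)
x/(-477286) + o(-293)/G(311) = -39320/(-477286) + (-293)**2/((311*(-1 + 4*311))) = -39320*(-1/477286) + 85849/((311*(-1 + 1244))) = 19660/238643 + 85849/((311*1243)) = 19660/238643 + 85849/386573 = 28087288087/92252940439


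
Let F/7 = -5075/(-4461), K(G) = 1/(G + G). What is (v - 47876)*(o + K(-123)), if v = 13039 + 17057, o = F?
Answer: -8627931690/60967 ≈ -1.4152e+5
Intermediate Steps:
K(G) = 1/(2*G)
F = 35525/4461 (F = 7*(-5075/(-4461)) = 7*(-5075*(-1)/4461) = 7*(-1*(-5075/4461)) = 7*(5075/4461) = 35525/4461 ≈ 7.9635)
o = 35525/4461 ≈ 7.9635
v = 30096
(v - 47876)*(o + K(-123)) = (30096 - 47876)*(35525/4461 + (½)/(-123)) = -17780*(35525/4461 + (½)*(-1/123)) = -17780*(35525/4461 - 1/246) = -17780*970521/121934 = -8627931690/60967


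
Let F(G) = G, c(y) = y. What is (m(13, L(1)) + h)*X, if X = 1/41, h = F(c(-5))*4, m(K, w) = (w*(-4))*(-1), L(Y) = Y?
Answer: -16/41 ≈ -0.39024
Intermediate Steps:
m(K, w) = 4*w (m(K, w) = -4*w*(-1) = 4*w)
h = -20 (h = -5*4 = -20)
X = 1/41 ≈ 0.024390
(m(13, L(1)) + h)*X = (4*1 - 20)*(1/41) = (4 - 20)*(1/41) = -16*1/41 = -16/41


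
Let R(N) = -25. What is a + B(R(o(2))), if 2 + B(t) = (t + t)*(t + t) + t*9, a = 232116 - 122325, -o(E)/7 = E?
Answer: 112064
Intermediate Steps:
o(E) = -7*E
a = 109791
B(t) = -2 + 4*t**2 + 9*t (B(t) = -2 + ((t + t)*(t + t) + t*9) = -2 + ((2*t)*(2*t) + 9*t) = -2 + (4*t**2 + 9*t) = -2 + 4*t**2 + 9*t)
a + B(R(o(2))) = 109791 + (-2 + 4*(-25)**2 + 9*(-25)) = 109791 + (-2 + 4*625 - 225) = 109791 + (-2 + 2500 - 225) = 109791 + 2273 = 112064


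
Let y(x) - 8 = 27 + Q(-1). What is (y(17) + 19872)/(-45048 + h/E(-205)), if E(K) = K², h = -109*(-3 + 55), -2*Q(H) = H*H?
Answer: -1673141325/3786295736 ≈ -0.44189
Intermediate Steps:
Q(H) = -H²/2 (Q(H) = -H*H/2 = -H²/2)
h = -5668 (h = -109*52 = -5668)
y(x) = 69/2 (y(x) = 8 + (27 - ½*(-1)²) = 8 + (27 - ½*1) = 8 + (27 - ½) = 8 + 53/2 = 69/2)
(y(17) + 19872)/(-45048 + h/E(-205)) = (69/2 + 19872)/(-45048 - 5668/((-205)²)) = 39813/(2*(-45048 - 5668/42025)) = 39813/(2*(-1893147868/42025)) = (39813/2)*(-42025/1893147868) = -1673141325/3786295736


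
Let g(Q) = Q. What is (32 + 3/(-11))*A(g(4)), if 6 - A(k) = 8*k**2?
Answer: -42578/11 ≈ -3870.7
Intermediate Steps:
A(k) = 6 - 8*k**2
(32 + 3/(-11))*A(g(4)) = (32 + 3/(-11))*(6 - 8*4**2) = (32 + 3*(-1/11))*(6 - 8*16) = (32 - 3/11)*(6 - 128) = (349/11)*(-122) = -42578/11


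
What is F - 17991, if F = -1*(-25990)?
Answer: 7999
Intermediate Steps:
F = 25990
F - 17991 = 25990 - 17991 = 7999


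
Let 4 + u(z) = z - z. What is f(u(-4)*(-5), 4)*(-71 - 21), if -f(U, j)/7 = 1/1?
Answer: 644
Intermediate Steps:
u(z) = -4 (u(z) = -4 + (z - z) = -4 + 0 = -4)
f(U, j) = -7 (f(U, j) = -7/1 = -7*1 = -7)
f(u(-4)*(-5), 4)*(-71 - 21) = -7*(-71 - 21) = -7*(-92) = 644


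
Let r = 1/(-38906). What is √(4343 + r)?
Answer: √134161193058/5558 ≈ 65.901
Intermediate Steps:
r = -1/38906 ≈ -2.5703e-5
√(4343 + r) = √(4343 - 1/38906) = √(168968757/38906) = √134161193058/5558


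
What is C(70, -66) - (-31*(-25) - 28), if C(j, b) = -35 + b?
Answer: -848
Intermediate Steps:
C(70, -66) - (-31*(-25) - 28) = (-35 - 66) - (-31*(-25) - 28) = -101 - (775 - 28) = -101 - 1*747 = -101 - 747 = -848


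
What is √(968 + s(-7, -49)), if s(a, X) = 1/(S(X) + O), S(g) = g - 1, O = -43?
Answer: √8372139/93 ≈ 31.113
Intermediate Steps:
S(g) = -1 + g
s(a, X) = 1/(-44 + X) (s(a, X) = 1/((-1 + X) - 43) = 1/(-44 + X))
√(968 + s(-7, -49)) = √(968 + 1/(-44 - 49)) = √(968 + 1/(-93)) = √(968 - 1/93) = √(90023/93) = √8372139/93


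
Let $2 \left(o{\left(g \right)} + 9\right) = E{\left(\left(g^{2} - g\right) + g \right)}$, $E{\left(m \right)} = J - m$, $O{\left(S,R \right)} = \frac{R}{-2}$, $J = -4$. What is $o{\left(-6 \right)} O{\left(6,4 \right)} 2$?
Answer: $116$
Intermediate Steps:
$O{\left(S,R \right)} = - \frac{R}{2}$ ($O{\left(S,R \right)} = R \left(- \frac{1}{2}\right) = - \frac{R}{2}$)
$E{\left(m \right)} = -4 - m$
$o{\left(g \right)} = -11 - \frac{g^{2}}{2}$ ($o{\left(g \right)} = -9 + \frac{-4 - \left(\left(g^{2} - g\right) + g\right)}{2} = -9 + \frac{-4 - g^{2}}{2} = -9 - \left(2 + \frac{g^{2}}{2}\right) = -11 - \frac{g^{2}}{2}$)
$o{\left(-6 \right)} O{\left(6,4 \right)} 2 = \left(-11 - \frac{\left(-6\right)^{2}}{2}\right) \left(\left(- \frac{1}{2}\right) 4\right) 2 = \left(-11 - 18\right) \left(-2\right) 2 = \left(-29\right) \left(-2\right) 2 = 58 \cdot 2 = 116$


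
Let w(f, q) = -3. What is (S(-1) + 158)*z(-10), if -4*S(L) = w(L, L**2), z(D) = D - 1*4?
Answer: -4445/2 ≈ -2222.5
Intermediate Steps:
z(D) = -4 + D (z(D) = D - 4 = -4 + D)
S(L) = 3/4 (S(L) = -1/4*(-3) = 3/4)
(S(-1) + 158)*z(-10) = (3/4 + 158)*(-4 - 10) = (635/4)*(-14) = -4445/2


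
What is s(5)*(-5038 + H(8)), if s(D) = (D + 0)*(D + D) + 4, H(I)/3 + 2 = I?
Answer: -271080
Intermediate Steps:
H(I) = -6 + 3*I
s(D) = 4 + 2*D² (s(D) = D*(2*D) + 4 = 2*D² + 4 = 4 + 2*D²)
s(5)*(-5038 + H(8)) = (4 + 2*5²)*(-5038 + (-6 + 3*8)) = (4 + 2*25)*(-5038 + (-6 + 24)) = (4 + 50)*(-5038 + 18) = 54*(-5020) = -271080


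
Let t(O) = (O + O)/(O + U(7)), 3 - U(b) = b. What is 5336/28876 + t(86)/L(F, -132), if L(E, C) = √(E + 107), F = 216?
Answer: 1334/7219 + 86*√323/13243 ≈ 0.30150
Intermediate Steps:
U(b) = 3 - b
L(E, C) = √(107 + E)
t(O) = 2*O/(-4 + O) (t(O) = (O + O)/(O + (3 - 1*7)) = (2*O)/(O + (3 - 7)) = (2*O)/(O - 4) = (2*O)/(-4 + O) = 2*O/(-4 + O))
5336/28876 + t(86)/L(F, -132) = 5336/28876 + (2*86/(-4 + 86))/(√(107 + 216)) = 5336*(1/28876) + (2*86/82)/(√323) = 1334/7219 + (2*86*(1/82))*(√323/323) = 1334/7219 + 86*(√323/323)/41 = 1334/7219 + 86*√323/13243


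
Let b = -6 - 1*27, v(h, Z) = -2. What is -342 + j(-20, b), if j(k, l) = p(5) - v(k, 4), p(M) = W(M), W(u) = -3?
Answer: -343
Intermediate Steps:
p(M) = -3
b = -33 (b = -6 - 27 = -33)
j(k, l) = -1 (j(k, l) = -3 - 1*(-2) = -3 + 2 = -1)
-342 + j(-20, b) = -342 - 1 = -343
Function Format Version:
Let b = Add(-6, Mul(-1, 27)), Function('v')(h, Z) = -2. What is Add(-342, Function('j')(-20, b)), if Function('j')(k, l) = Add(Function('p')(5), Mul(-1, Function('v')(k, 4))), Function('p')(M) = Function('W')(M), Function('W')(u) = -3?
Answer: -343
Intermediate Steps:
Function('p')(M) = -3
b = -33 (b = Add(-6, -27) = -33)
Function('j')(k, l) = -1 (Function('j')(k, l) = Add(-3, Mul(-1, -2)) = Add(-3, 2) = -1)
Add(-342, Function('j')(-20, b)) = Add(-342, -1) = -343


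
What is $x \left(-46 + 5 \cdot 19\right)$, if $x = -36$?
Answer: $-1764$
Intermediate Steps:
$x \left(-46 + 5 \cdot 19\right) = - 36 \left(-46 + 5 \cdot 19\right) = - 36 \left(-46 + 95\right) = \left(-36\right) 49 = -1764$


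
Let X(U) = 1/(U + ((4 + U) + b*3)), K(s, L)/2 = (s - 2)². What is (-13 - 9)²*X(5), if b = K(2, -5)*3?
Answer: 242/7 ≈ 34.571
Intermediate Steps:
K(s, L) = 2*(-2 + s)² (K(s, L) = 2*(s - 2)² = 2*(-2 + s)²)
b = 0 (b = (2*(-2 + 2)²)*3 = (2*0²)*3 = (2*0)*3 = 0*3 = 0)
X(U) = 1/(4 + 2*U) (X(U) = 1/(U + ((4 + U) + 0*3)) = 1/(U + ((4 + U) + 0)) = 1/(U + (4 + U)) = 1/(4 + 2*U))
(-13 - 9)²*X(5) = (-13 - 9)²*(1/(2*(2 + 5))) = (-22)²*((½)/7) = 484*((½)*(⅐)) = 484*(1/14) = 242/7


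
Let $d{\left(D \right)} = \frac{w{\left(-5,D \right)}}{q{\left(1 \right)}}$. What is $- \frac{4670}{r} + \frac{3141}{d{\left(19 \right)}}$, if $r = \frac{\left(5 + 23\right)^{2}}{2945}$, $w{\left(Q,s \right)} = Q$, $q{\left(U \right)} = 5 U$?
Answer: $- \frac{8107847}{392} \approx -20683.0$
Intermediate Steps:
$d{\left(D \right)} = -1$ ($d{\left(D \right)} = - \frac{5}{5 \cdot 1} = - \frac{5}{5} = \left(-5\right) \frac{1}{5} = -1$)
$r = \frac{784}{2945}$ ($r = 28^{2} \cdot \frac{1}{2945} = 784 \cdot \frac{1}{2945} = \frac{784}{2945} \approx 0.26621$)
$- \frac{4670}{r} + \frac{3141}{d{\left(19 \right)}} = - \frac{4670}{\frac{784}{2945}} + \frac{3141}{-1} = \left(-4670\right) \frac{2945}{784} + 3141 \left(-1\right) = - \frac{6876575}{392} - 3141 = - \frac{8107847}{392}$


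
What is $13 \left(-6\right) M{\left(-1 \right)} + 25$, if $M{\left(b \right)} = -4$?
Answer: $337$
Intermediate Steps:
$13 \left(-6\right) M{\left(-1 \right)} + 25 = 13 \left(-6\right) \left(-4\right) + 25 = \left(-78\right) \left(-4\right) + 25 = 312 + 25 = 337$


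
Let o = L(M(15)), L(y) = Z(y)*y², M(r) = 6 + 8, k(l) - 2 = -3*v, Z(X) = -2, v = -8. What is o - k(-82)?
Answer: -418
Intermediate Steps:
k(l) = 26 (k(l) = 2 - 3*(-8) = 2 + 24 = 26)
M(r) = 14
L(y) = -2*y²
o = -392 (o = -2*14² = -2*196 = -392)
o - k(-82) = -392 - 1*26 = -392 - 26 = -418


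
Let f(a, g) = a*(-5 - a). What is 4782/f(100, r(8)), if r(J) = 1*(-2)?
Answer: -797/1750 ≈ -0.45543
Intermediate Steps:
r(J) = -2
4782/f(100, r(8)) = 4782/((-1*100*(5 + 100))) = 4782/((-1*100*105)) = 4782/(-10500) = 4782*(-1/10500) = -797/1750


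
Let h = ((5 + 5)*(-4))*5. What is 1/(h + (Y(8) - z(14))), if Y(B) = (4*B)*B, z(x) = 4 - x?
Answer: 1/66 ≈ 0.015152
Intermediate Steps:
Y(B) = 4*B²
h = -200 (h = (10*(-4))*5 = -40*5 = -200)
1/(h + (Y(8) - z(14))) = 1/(-200 + (4*8² - (4 - 1*14))) = 1/(-200 + (4*64 - (4 - 14))) = 1/(-200 + (256 - 1*(-10))) = 1/(-200 + (256 + 10)) = 1/(-200 + 266) = 1/66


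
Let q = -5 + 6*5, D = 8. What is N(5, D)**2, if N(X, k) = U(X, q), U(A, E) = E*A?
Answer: 15625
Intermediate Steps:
q = 25 (q = -5 + 30 = 25)
U(A, E) = A*E
N(X, k) = 25*X (N(X, k) = X*25 = 25*X)
N(5, D)**2 = (25*5)**2 = 125**2 = 15625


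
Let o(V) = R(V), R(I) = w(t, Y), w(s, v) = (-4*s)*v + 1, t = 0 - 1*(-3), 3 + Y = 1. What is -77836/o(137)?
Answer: -77836/25 ≈ -3113.4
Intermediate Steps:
Y = -2 (Y = -3 + 1 = -2)
t = 3 (t = 0 + 3 = 3)
w(s, v) = 1 - 4*s*v (w(s, v) = -4*s*v + 1 = 1 - 4*s*v)
R(I) = 25 (R(I) = 1 - 4*3*(-2) = 1 + 24 = 25)
o(V) = 25
-77836/o(137) = -77836/25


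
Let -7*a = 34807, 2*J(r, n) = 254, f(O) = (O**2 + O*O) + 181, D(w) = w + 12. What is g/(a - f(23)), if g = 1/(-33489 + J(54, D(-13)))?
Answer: 1/207225680 ≈ 4.8257e-9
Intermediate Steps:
D(w) = 12 + w
f(O) = 181 + 2*O**2 (f(O) = (O**2 + O**2) + 181 = 2*O**2 + 181 = 181 + 2*O**2)
J(r, n) = 127 (J(r, n) = (1/2)*254 = 127)
a = -34807/7 (a = -1/7*34807 = -34807/7 ≈ -4972.4)
g = -1/33362 (g = 1/(-33489 + 127) = 1/(-33362) = -1/33362 ≈ -2.9974e-5)
g/(a - f(23)) = -1/(33362*(-34807/7 - (181 + 2*23**2))) = -1/(33362*(-34807/7 - (181 + 2*529))) = -1/(33362*(-34807/7 - (181 + 1058))) = -1/(33362*(-34807/7 - 1*1239)) = -1/(33362*(-34807/7 - 1239)) = -1/(33362*(-43480/7)) = -1/33362*(-7/43480) = 1/207225680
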